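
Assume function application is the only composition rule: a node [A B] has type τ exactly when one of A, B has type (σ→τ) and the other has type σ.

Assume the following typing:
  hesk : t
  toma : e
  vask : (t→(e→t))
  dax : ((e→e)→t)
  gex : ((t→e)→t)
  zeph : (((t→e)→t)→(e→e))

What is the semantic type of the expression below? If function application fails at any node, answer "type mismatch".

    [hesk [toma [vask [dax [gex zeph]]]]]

[gex zeph] — zeph of type (((t→e)→t)→(e→e)) combines with gex of type ((t→e)→t): type (e→e).
[dax [gex zeph]] — dax of type ((e→e)→t) combines with [gex zeph] of type (e→e): type t.
[vask [dax [gex zeph]]] — vask of type (t→(e→t)) combines with [dax [gex zeph]] of type t: type (e→t).
[toma [vask [dax [gex zeph]]]] — [vask [dax [gex zeph]]] of type (e→t) combines with toma of type e: type t.
[hesk [toma [vask [dax [gex zeph]]]]]: t and t cannot combine by function application — type clash.

type mismatch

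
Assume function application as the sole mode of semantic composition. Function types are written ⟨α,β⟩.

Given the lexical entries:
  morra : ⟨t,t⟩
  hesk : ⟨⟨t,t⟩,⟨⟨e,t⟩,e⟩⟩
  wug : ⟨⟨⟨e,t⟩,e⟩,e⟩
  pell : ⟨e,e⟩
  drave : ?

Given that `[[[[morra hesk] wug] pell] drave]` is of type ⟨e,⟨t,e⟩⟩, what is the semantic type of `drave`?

[[[[morra hesk] wug] pell] drave] must have type ⟨e,⟨t,e⟩⟩. The sister [[[morra hesk] wug] pell] has type e; that is not a function onto ⟨e,⟨t,e⟩⟩, so drave must be the functor, of type ⟨e,⟨e,⟨t,e⟩⟩⟩.

⟨e,⟨e,⟨t,e⟩⟩⟩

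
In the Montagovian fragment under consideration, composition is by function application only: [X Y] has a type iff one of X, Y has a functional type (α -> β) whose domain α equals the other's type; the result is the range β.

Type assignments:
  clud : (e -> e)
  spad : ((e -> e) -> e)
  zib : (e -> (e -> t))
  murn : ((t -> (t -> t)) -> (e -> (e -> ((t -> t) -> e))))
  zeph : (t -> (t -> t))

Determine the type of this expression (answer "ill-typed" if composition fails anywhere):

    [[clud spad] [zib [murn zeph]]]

[clud spad]: ((e -> e) -> e) applied to (e -> e) yields e.
[murn zeph]: ((t -> (t -> t)) -> (e -> (e -> ((t -> t) -> e)))) applied to (t -> (t -> t)) yields (e -> (e -> ((t -> t) -> e))).
[zib [murn zeph]]: (e -> (e -> t)) with (e -> (e -> ((t -> t) -> e))) — neither is a function whose domain matches the other; composition fails here.

ill-typed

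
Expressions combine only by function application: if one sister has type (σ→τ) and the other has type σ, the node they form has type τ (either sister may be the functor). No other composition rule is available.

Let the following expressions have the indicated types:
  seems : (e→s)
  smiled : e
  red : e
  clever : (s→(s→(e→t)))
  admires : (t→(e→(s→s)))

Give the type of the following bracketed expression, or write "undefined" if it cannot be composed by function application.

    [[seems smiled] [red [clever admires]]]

[seems smiled]: (e→s) applied to e yields s.
[clever admires]: (s→(s→(e→t))) with (t→(e→(s→s))) — neither is a function whose domain matches the other; composition fails here.

undefined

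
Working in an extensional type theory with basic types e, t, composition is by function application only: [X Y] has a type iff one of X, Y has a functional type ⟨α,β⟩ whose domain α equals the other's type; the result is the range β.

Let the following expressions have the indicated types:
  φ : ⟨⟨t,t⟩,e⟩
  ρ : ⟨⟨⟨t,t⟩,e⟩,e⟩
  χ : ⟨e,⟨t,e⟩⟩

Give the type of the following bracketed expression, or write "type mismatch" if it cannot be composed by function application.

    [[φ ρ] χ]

⟨t,e⟩

At [φ ρ], ρ : ⟨⟨⟨t,t⟩,e⟩,e⟩ takes φ : ⟨⟨t,t⟩,e⟩, giving e.
At [[φ ρ] χ], χ : ⟨e,⟨t,e⟩⟩ takes [φ ρ] : e, giving ⟨t,e⟩.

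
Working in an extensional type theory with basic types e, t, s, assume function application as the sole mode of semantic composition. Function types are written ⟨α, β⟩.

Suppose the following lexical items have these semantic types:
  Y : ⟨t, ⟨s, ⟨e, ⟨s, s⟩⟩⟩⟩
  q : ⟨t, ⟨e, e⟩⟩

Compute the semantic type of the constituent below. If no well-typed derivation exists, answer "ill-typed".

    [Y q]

At [Y q]: neither ⟨t, ⟨s, ⟨e, ⟨s, s⟩⟩⟩⟩ nor ⟨t, ⟨e, e⟩⟩ can take the other as argument; the node is ill-typed.

ill-typed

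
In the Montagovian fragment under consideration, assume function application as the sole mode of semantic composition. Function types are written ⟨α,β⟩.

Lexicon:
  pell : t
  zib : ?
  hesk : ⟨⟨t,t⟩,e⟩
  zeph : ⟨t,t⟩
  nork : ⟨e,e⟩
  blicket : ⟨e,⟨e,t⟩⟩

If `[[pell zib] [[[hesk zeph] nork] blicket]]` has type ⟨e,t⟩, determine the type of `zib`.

For [[pell zib] [[[hesk zeph] nork] blicket]] to have type ⟨e,t⟩ with [[[hesk zeph] nork] blicket] of type ⟨e,t⟩, [pell zib] must be the function: [pell zib] : ⟨⟨e,t⟩,⟨e,t⟩⟩.
For [pell zib] to have type ⟨⟨e,t⟩,⟨e,t⟩⟩ with pell of type t, zib must be the function: zib : ⟨t,⟨⟨e,t⟩,⟨e,t⟩⟩⟩.

⟨t,⟨⟨e,t⟩,⟨e,t⟩⟩⟩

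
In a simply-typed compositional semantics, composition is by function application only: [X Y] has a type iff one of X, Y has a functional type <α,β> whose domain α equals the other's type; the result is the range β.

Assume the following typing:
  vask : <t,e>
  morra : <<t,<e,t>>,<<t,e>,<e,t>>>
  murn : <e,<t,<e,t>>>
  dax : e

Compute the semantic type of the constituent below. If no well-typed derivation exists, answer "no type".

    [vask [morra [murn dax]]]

[murn dax]: functor murn : <e,<t,<e,t>>>, argument dax : e; result <t,<e,t>>.
[morra [murn dax]]: functor morra : <<t,<e,t>>,<<t,e>,<e,t>>>, argument [murn dax] : <t,<e,t>>; result <<t,e>,<e,t>>.
[vask [morra [murn dax]]]: functor [morra [murn dax]] : <<t,e>,<e,t>>, argument vask : <t,e>; result <e,t>.

<e,t>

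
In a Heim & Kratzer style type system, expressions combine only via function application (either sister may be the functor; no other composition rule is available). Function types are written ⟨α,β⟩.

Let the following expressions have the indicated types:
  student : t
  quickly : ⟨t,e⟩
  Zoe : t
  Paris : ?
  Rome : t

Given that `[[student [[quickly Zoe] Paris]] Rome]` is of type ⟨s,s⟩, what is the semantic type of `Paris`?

⟨e,⟨t,⟨t,⟨s,s⟩⟩⟩⟩

[[student [[quickly Zoe] Paris]] Rome] is required to be ⟨s,s⟩. Rome : t cannot yield ⟨s,s⟩ as functor, so [student [[quickly Zoe] Paris]] : ⟨t,⟨s,s⟩⟩.
[student [[quickly Zoe] Paris]] is required to be ⟨t,⟨s,s⟩⟩. student : t cannot yield ⟨t,⟨s,s⟩⟩ as functor, so [[quickly Zoe] Paris] : ⟨t,⟨t,⟨s,s⟩⟩⟩.
[[quickly Zoe] Paris] is required to be ⟨t,⟨t,⟨s,s⟩⟩⟩. [quickly Zoe] : e cannot yield ⟨t,⟨t,⟨s,s⟩⟩⟩ as functor, so Paris : ⟨e,⟨t,⟨t,⟨s,s⟩⟩⟩⟩.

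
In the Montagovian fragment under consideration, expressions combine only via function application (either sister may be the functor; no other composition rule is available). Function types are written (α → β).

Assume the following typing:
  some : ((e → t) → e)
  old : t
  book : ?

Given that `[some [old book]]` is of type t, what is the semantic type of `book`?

(t → (((e → t) → e) → t))

For [some [old book]] to have type t with some of type ((e → t) → e), [old book] must be the function: [old book] : (((e → t) → e) → t).
For [old book] to have type (((e → t) → e) → t) with old of type t, book must be the function: book : (t → (((e → t) → e) → t)).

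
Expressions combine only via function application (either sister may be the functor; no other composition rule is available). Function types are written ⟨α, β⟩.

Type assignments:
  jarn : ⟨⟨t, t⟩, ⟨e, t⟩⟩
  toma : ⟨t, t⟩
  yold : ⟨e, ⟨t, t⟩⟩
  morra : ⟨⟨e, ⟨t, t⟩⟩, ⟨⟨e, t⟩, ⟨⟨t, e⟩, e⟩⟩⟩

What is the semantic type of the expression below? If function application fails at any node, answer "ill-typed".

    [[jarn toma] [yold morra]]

At [jarn toma], jarn : ⟨⟨t, t⟩, ⟨e, t⟩⟩ takes toma : ⟨t, t⟩, giving ⟨e, t⟩.
At [yold morra], morra : ⟨⟨e, ⟨t, t⟩⟩, ⟨⟨e, t⟩, ⟨⟨t, e⟩, e⟩⟩⟩ takes yold : ⟨e, ⟨t, t⟩⟩, giving ⟨⟨e, t⟩, ⟨⟨t, e⟩, e⟩⟩.
At [[jarn toma] [yold morra]], [yold morra] : ⟨⟨e, t⟩, ⟨⟨t, e⟩, e⟩⟩ takes [jarn toma] : ⟨e, t⟩, giving ⟨⟨t, e⟩, e⟩.

⟨⟨t, e⟩, e⟩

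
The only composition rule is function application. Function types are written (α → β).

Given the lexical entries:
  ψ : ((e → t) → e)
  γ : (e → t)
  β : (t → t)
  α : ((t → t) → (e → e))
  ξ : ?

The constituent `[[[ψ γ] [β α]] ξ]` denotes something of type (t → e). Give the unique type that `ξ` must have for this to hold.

(e → (t → e))

For [[[ψ γ] [β α]] ξ] to have type (t → e) with [[ψ γ] [β α]] of type e, ξ must be the function: ξ : (e → (t → e)).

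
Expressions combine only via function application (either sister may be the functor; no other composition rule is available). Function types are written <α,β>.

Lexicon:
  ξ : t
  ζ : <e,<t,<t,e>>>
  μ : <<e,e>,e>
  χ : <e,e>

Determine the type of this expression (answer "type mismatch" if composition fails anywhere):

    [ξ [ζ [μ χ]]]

<t,e>

[μ χ]: functor μ : <<e,e>,e>, argument χ : <e,e>; result e.
[ζ [μ χ]]: functor ζ : <e,<t,<t,e>>>, argument [μ χ] : e; result <t,<t,e>>.
[ξ [ζ [μ χ]]]: functor [ζ [μ χ]] : <t,<t,e>>, argument ξ : t; result <t,e>.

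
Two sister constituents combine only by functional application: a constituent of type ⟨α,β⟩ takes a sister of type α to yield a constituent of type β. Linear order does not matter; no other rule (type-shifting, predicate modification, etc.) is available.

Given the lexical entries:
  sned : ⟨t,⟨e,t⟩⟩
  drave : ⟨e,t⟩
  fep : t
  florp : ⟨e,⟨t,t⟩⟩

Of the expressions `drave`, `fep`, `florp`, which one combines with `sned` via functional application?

fep

drave : ⟨e,t⟩ — does not combine with sned.
fep — combines: sned : ⟨t,⟨e,t⟩⟩ takes fep : t as argument, giving ⟨e,t⟩.
florp : ⟨e,⟨t,t⟩⟩ — does not combine with sned.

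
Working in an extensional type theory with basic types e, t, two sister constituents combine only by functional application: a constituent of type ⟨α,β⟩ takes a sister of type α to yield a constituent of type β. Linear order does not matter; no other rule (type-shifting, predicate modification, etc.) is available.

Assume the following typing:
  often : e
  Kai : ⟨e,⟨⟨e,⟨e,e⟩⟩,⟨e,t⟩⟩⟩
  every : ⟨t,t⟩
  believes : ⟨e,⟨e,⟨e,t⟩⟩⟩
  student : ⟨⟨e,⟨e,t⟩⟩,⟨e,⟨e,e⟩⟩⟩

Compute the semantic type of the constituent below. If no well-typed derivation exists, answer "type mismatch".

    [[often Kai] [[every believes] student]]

type mismatch

[often Kai]: functor Kai : ⟨e,⟨⟨e,⟨e,e⟩⟩,⟨e,t⟩⟩⟩, argument often : e; result ⟨⟨e,⟨e,e⟩⟩,⟨e,t⟩⟩.
[every believes]: ⟨t,t⟩ and ⟨e,⟨e,⟨e,t⟩⟩⟩ cannot combine by function application — type clash.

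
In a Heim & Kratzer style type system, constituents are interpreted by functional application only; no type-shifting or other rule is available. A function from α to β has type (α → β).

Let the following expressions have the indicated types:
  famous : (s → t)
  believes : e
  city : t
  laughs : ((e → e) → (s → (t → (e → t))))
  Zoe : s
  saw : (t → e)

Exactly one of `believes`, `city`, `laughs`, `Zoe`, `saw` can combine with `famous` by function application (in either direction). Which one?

believes : e — famous needs s; believes needs nothing (atomic); neither fits.
city : t — famous needs s; city needs nothing (atomic); neither fits.
laughs : ((e → e) → (s → (t → (e → t)))) — famous needs s; laughs needs (e → e); neither fits.
Zoe — combines: famous : (s → t) takes Zoe : s as argument, giving t.
saw : (t → e) — famous needs s; saw needs t; neither fits.

Zoe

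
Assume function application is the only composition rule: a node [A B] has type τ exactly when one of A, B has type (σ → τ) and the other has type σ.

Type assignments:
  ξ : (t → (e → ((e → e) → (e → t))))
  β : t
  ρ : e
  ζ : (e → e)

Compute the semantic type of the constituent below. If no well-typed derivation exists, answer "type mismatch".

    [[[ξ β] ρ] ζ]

[ξ β] — ξ of type (t → (e → ((e → e) → (e → t)))) combines with β of type t: type (e → ((e → e) → (e → t))).
[[ξ β] ρ] — [ξ β] of type (e → ((e → e) → (e → t))) combines with ρ of type e: type ((e → e) → (e → t)).
[[[ξ β] ρ] ζ] — [[ξ β] ρ] of type ((e → e) → (e → t)) combines with ζ of type (e → e): type (e → t).

(e → t)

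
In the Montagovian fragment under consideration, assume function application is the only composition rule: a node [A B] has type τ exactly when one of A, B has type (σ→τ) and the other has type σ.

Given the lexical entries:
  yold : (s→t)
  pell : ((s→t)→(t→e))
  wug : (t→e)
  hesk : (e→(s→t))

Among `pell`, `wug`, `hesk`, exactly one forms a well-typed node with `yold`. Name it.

pell — combines: pell : ((s→t)→(t→e)) takes yold : (s→t) as argument, giving (t→e).
wug : (t→e) — yold needs s; wug needs t; neither fits.
hesk : (e→(s→t)) — yold needs s; hesk needs e; neither fits.

pell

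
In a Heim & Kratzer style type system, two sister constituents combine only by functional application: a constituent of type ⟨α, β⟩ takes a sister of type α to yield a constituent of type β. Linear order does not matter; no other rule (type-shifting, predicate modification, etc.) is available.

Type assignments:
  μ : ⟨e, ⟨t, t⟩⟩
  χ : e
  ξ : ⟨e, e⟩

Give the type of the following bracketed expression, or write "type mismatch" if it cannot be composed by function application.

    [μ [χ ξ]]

⟨t, t⟩

[χ ξ]: functor ξ : ⟨e, e⟩, argument χ : e; result e.
[μ [χ ξ]]: functor μ : ⟨e, ⟨t, t⟩⟩, argument [χ ξ] : e; result ⟨t, t⟩.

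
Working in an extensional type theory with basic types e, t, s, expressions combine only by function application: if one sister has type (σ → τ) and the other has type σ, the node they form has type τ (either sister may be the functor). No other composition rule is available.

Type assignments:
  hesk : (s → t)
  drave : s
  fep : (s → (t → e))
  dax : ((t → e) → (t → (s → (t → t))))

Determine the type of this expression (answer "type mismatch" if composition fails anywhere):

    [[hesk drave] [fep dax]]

type mismatch

[hesk drave]: (s → t) applied to s yields t.
[fep dax]: (s → (t → e)) with ((t → e) → (t → (s → (t → t)))) — neither is a function whose domain matches the other; composition fails here.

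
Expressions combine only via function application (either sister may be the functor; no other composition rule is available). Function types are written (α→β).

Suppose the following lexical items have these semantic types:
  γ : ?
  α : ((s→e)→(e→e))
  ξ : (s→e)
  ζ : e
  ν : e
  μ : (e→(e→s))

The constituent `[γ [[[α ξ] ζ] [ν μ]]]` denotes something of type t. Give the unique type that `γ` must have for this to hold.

For [γ [[[α ξ] ζ] [ν μ]]] to have type t with [[[α ξ] ζ] [ν μ]] of type s, γ must be the function: γ : (s→t).

(s→t)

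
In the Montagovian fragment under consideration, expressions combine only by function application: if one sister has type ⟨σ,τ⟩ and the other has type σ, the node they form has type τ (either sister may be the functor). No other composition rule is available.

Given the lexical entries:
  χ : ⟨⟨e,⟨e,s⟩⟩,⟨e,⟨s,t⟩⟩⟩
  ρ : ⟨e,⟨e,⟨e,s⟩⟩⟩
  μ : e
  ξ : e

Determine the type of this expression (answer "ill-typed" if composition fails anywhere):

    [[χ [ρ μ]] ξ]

⟨s,t⟩

At [ρ μ], ρ : ⟨e,⟨e,⟨e,s⟩⟩⟩ takes μ : e, giving ⟨e,⟨e,s⟩⟩.
At [χ [ρ μ]], χ : ⟨⟨e,⟨e,s⟩⟩,⟨e,⟨s,t⟩⟩⟩ takes [ρ μ] : ⟨e,⟨e,s⟩⟩, giving ⟨e,⟨s,t⟩⟩.
At [[χ [ρ μ]] ξ], [χ [ρ μ]] : ⟨e,⟨s,t⟩⟩ takes ξ : e, giving ⟨s,t⟩.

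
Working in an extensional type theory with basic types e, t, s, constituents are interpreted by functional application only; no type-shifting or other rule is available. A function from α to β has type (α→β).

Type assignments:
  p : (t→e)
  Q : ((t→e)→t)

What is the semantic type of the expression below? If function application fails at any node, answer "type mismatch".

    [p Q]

[p Q]: ((t→e)→t) applied to (t→e) yields t.

t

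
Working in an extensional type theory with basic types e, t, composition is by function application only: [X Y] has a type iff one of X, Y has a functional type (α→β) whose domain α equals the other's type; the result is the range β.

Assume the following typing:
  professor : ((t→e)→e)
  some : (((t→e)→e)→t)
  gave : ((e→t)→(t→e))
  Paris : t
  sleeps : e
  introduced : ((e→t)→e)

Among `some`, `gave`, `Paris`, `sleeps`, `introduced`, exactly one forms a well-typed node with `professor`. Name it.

some

some — combines: some : (((t→e)→e)→t) takes professor : ((t→e)→e) as argument, giving t.
gave : ((e→t)→(t→e)) — no; professor wants (t→e), and gave wants (e→t).
Paris : t — no; professor wants (t→e), and Paris wants nothing (atomic).
sleeps : e — no; professor wants (t→e), and sleeps wants nothing (atomic).
introduced : ((e→t)→e) — no; professor wants (t→e), and introduced wants (e→t).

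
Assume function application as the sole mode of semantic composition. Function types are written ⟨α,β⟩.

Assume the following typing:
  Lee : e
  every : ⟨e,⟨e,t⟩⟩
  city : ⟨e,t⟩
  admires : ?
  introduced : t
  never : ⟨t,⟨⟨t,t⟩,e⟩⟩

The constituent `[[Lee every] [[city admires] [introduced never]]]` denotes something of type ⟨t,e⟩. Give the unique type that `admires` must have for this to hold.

[[Lee every] [[city admires] [introduced never]]] must have type ⟨t,e⟩. The sister [Lee every] has type ⟨e,t⟩; that is not a function onto ⟨t,e⟩, so [[city admires] [introduced never]] must be the functor, of type ⟨⟨e,t⟩,⟨t,e⟩⟩.
[[city admires] [introduced never]] must have type ⟨⟨e,t⟩,⟨t,e⟩⟩. The sister [introduced never] has type ⟨⟨t,t⟩,e⟩; that is not a function onto ⟨⟨e,t⟩,⟨t,e⟩⟩, so [city admires] must be the functor, of type ⟨⟨⟨t,t⟩,e⟩,⟨⟨e,t⟩,⟨t,e⟩⟩⟩.
[city admires] must have type ⟨⟨⟨t,t⟩,e⟩,⟨⟨e,t⟩,⟨t,e⟩⟩⟩. The sister city has type ⟨e,t⟩; that is not a function onto ⟨⟨⟨t,t⟩,e⟩,⟨⟨e,t⟩,⟨t,e⟩⟩⟩, so admires must be the functor, of type ⟨⟨e,t⟩,⟨⟨⟨t,t⟩,e⟩,⟨⟨e,t⟩,⟨t,e⟩⟩⟩⟩.

⟨⟨e,t⟩,⟨⟨⟨t,t⟩,e⟩,⟨⟨e,t⟩,⟨t,e⟩⟩⟩⟩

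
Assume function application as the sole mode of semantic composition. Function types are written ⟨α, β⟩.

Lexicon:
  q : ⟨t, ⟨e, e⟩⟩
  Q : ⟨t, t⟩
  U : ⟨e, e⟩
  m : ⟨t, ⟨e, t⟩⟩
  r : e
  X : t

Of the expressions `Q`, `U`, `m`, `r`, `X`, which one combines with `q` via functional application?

X

Q : ⟨t, t⟩ — does not combine with q.
U : ⟨e, e⟩ — does not combine with q.
m : ⟨t, ⟨e, t⟩⟩ — does not combine with q.
r : e — does not combine with q.
X — combines: q : ⟨t, ⟨e, e⟩⟩ takes X : t as argument, giving ⟨e, e⟩.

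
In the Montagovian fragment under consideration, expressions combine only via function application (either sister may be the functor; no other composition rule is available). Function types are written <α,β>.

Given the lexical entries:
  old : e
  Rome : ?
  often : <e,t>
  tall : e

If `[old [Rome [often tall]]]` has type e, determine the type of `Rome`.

<t,<e,e>>

[old [Rome [often tall]]] must have type e. The sister old has type e; that is not a function onto e, so [Rome [often tall]] must be the functor, of type <e,e>.
[Rome [often tall]] must have type <e,e>. The sister [often tall] has type t; that is not a function onto <e,e>, so Rome must be the functor, of type <t,<e,e>>.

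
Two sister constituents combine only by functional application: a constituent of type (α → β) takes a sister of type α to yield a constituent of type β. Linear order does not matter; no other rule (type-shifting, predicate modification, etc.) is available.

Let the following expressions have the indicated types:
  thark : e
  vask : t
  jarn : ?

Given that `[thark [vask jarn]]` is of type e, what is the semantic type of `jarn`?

[thark [vask jarn]] is required to be e. thark : e cannot yield e as functor, so [vask jarn] : (e → e).
[vask jarn] is required to be (e → e). vask : t cannot yield (e → e) as functor, so jarn : (t → (e → e)).

(t → (e → e))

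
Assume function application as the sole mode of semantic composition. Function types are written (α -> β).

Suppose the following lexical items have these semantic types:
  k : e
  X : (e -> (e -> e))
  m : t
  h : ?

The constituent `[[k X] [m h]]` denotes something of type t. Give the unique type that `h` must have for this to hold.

[[k X] [m h]] is required to be t. [k X] : (e -> e) cannot yield t as functor, so [m h] : ((e -> e) -> t).
[m h] is required to be ((e -> e) -> t). m : t cannot yield ((e -> e) -> t) as functor, so h : (t -> ((e -> e) -> t)).

(t -> ((e -> e) -> t))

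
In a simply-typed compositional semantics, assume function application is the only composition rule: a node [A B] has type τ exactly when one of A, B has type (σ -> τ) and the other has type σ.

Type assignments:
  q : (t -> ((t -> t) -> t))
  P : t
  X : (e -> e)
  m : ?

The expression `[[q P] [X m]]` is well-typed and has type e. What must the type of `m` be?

((e -> e) -> (((t -> t) -> t) -> e))

[[q P] [X m]] is required to be e. [q P] : ((t -> t) -> t) cannot yield e as functor, so [X m] : (((t -> t) -> t) -> e).
[X m] is required to be (((t -> t) -> t) -> e). X : (e -> e) cannot yield (((t -> t) -> t) -> e) as functor, so m : ((e -> e) -> (((t -> t) -> t) -> e)).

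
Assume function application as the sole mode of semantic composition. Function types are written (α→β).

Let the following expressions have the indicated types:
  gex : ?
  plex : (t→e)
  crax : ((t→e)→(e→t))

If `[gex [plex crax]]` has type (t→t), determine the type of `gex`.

For [gex [plex crax]] to have type (t→t) with [plex crax] of type (e→t), gex must be the function: gex : ((e→t)→(t→t)).

((e→t)→(t→t))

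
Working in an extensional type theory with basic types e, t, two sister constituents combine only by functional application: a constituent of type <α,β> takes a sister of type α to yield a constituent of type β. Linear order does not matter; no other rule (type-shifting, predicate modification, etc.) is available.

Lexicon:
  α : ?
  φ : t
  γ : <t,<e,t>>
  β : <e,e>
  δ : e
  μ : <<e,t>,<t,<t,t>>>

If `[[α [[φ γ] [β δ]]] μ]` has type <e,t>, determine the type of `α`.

<t,<<<e,t>,<t,<t,t>>>,<e,t>>>

[[α [[φ γ] [β δ]]] μ] must have type <e,t>. The sister μ has type <<e,t>,<t,<t,t>>>; that is not a function onto <e,t>, so [α [[φ γ] [β δ]]] must be the functor, of type <<<e,t>,<t,<t,t>>>,<e,t>>.
[α [[φ γ] [β δ]]] must have type <<<e,t>,<t,<t,t>>>,<e,t>>. The sister [[φ γ] [β δ]] has type t; that is not a function onto <<<e,t>,<t,<t,t>>>,<e,t>>, so α must be the functor, of type <t,<<<e,t>,<t,<t,t>>>,<e,t>>>.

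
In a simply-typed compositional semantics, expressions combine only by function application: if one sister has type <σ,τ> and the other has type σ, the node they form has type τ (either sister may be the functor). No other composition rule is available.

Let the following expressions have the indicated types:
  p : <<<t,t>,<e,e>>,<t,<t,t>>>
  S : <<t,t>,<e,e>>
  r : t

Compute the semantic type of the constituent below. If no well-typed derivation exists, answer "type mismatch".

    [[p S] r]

[p S]: <<<t,t>,<e,e>>,<t,<t,t>>> applied to <<t,t>,<e,e>> yields <t,<t,t>>.
[[p S] r]: <t,<t,t>> applied to t yields <t,t>.

<t,t>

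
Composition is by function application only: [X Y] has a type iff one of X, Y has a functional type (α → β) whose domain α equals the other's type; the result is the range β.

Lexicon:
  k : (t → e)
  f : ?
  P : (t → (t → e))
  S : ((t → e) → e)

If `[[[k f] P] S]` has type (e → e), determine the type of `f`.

At [[[k f] P] S] (required: (e → e)): S is ((t → e) → e), which is not a function with range (e → e); hence [[k f] P] is the functor — type (((t → e) → e) → (e → e)).
At [[k f] P] (required: (((t → e) → e) → (e → e))): P is (t → (t → e)), which is not a function with range (((t → e) → e) → (e → e)); hence [k f] is the functor — type ((t → (t → e)) → (((t → e) → e) → (e → e))).
At [k f] (required: ((t → (t → e)) → (((t → e) → e) → (e → e)))): k is (t → e), which is not a function with range ((t → (t → e)) → (((t → e) → e) → (e → e))); hence f is the functor — type ((t → e) → ((t → (t → e)) → (((t → e) → e) → (e → e)))).

((t → e) → ((t → (t → e)) → (((t → e) → e) → (e → e))))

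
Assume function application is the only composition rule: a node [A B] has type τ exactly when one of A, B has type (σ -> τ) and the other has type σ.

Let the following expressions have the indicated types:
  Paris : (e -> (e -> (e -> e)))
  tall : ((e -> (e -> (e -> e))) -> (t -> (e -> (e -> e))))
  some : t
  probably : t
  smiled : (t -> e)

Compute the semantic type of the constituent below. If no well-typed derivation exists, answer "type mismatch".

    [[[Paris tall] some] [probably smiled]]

[Paris tall]: tall is ((e -> (e -> (e -> e))) -> (t -> (e -> (e -> e)))), Paris is (e -> (e -> (e -> e))); result (t -> (e -> (e -> e))).
[[Paris tall] some]: [Paris tall] is (t -> (e -> (e -> e))), some is t; result (e -> (e -> e)).
[probably smiled]: smiled is (t -> e), probably is t; result e.
[[[Paris tall] some] [probably smiled]]: [[Paris tall] some] is (e -> (e -> e)), [probably smiled] is e; result (e -> e).

(e -> e)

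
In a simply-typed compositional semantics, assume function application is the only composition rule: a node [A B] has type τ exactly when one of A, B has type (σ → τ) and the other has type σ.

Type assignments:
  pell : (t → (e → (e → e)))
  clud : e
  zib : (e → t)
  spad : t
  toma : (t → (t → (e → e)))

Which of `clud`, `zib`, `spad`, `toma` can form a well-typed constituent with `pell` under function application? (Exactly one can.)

clud : e — no; pell wants t, and clud wants nothing (atomic).
zib : (e → t) — no; pell wants t, and zib wants e.
spad — combines: pell : (t → (e → (e → e))) takes spad : t as argument, giving (e → (e → e)).
toma : (t → (t → (e → e))) — no; pell wants t, and toma wants t.

spad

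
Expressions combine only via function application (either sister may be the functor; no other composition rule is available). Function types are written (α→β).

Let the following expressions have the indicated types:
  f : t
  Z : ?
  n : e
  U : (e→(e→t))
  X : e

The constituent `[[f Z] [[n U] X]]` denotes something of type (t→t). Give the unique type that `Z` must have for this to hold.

[[f Z] [[n U] X]] is required to be (t→t). [[n U] X] : t cannot yield (t→t) as functor, so [f Z] : (t→(t→t)).
[f Z] is required to be (t→(t→t)). f : t cannot yield (t→(t→t)) as functor, so Z : (t→(t→(t→t))).

(t→(t→(t→t)))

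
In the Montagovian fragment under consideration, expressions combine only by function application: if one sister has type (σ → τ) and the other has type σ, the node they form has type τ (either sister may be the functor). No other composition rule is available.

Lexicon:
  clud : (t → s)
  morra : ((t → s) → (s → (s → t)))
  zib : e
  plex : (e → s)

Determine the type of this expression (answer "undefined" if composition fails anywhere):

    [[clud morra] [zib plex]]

(s → t)

[clud morra]: functor morra : ((t → s) → (s → (s → t))), argument clud : (t → s); result (s → (s → t)).
[zib plex]: functor plex : (e → s), argument zib : e; result s.
[[clud morra] [zib plex]]: functor [clud morra] : (s → (s → t)), argument [zib plex] : s; result (s → t).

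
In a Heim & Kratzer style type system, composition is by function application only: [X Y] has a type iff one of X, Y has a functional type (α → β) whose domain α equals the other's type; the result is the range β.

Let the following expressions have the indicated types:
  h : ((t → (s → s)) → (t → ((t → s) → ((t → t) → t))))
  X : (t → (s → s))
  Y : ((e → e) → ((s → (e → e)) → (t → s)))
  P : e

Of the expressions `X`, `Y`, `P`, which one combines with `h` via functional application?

X — combines: h : ((t → (s → s)) → (t → ((t → s) → ((t → t) → t)))) takes X : (t → (s → s)) as argument, giving (t → ((t → s) → ((t → t) → t))).
Y : ((e → e) → ((s → (e → e)) → (t → s))) — no; h wants (t → (s → s)), and Y wants (e → e).
P : e — no; h wants (t → (s → s)), and P wants nothing (atomic).

X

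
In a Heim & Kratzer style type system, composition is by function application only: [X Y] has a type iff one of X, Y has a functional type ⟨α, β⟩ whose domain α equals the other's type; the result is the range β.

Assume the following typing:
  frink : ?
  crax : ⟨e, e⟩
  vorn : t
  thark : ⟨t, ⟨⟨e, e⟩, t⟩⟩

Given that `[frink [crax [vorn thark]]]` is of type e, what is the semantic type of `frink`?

For [frink [crax [vorn thark]]] to have type e with [crax [vorn thark]] of type t, frink must be the function: frink : ⟨t, e⟩.

⟨t, e⟩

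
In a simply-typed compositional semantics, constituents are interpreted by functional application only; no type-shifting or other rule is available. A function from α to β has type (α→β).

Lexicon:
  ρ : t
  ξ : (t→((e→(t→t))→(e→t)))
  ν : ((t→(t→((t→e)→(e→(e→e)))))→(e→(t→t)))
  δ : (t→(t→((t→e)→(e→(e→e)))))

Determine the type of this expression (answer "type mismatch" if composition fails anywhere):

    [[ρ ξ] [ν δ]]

(e→t)

At [ρ ξ], ξ : (t→((e→(t→t))→(e→t))) takes ρ : t, giving ((e→(t→t))→(e→t)).
At [ν δ], ν : ((t→(t→((t→e)→(e→(e→e)))))→(e→(t→t))) takes δ : (t→(t→((t→e)→(e→(e→e))))), giving (e→(t→t)).
At [[ρ ξ] [ν δ]], [ρ ξ] : ((e→(t→t))→(e→t)) takes [ν δ] : (e→(t→t)), giving (e→t).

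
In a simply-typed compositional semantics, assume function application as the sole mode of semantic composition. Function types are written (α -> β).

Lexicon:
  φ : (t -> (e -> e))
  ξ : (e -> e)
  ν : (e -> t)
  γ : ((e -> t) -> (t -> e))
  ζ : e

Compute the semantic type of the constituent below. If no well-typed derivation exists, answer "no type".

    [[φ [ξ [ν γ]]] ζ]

[ν γ] — γ of type ((e -> t) -> (t -> e)) combines with ν of type (e -> t): type (t -> e).
[ξ [ν γ]]: (e -> e) and (t -> e) cannot combine by function application — type clash.

no type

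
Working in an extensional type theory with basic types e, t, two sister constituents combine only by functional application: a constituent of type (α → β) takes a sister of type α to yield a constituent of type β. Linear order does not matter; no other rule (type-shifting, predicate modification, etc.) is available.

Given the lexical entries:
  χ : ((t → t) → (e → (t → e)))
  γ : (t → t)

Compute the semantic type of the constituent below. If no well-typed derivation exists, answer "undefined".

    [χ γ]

[χ γ]: ((t → t) → (e → (t → e))) applied to (t → t) yields (e → (t → e)).

(e → (t → e))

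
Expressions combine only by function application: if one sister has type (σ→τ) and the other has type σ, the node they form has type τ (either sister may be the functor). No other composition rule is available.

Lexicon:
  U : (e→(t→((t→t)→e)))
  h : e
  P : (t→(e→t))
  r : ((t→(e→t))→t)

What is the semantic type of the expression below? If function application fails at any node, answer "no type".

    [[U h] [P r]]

[U h]: functor U : (e→(t→((t→t)→e))), argument h : e; result (t→((t→t)→e)).
[P r]: functor r : ((t→(e→t))→t), argument P : (t→(e→t)); result t.
[[U h] [P r]]: functor [U h] : (t→((t→t)→e)), argument [P r] : t; result ((t→t)→e).

((t→t)→e)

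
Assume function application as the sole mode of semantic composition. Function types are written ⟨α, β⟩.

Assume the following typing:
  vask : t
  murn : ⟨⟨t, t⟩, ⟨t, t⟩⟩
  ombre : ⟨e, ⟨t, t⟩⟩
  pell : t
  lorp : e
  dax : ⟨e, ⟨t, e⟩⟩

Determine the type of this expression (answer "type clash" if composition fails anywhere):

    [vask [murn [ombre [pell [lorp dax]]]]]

[lorp dax]: dax is ⟨e, ⟨t, e⟩⟩, lorp is e; result ⟨t, e⟩.
[pell [lorp dax]]: [lorp dax] is ⟨t, e⟩, pell is t; result e.
[ombre [pell [lorp dax]]]: ombre is ⟨e, ⟨t, t⟩⟩, [pell [lorp dax]] is e; result ⟨t, t⟩.
[murn [ombre [pell [lorp dax]]]]: murn is ⟨⟨t, t⟩, ⟨t, t⟩⟩, [ombre [pell [lorp dax]]] is ⟨t, t⟩; result ⟨t, t⟩.
[vask [murn [ombre [pell [lorp dax]]]]]: [murn [ombre [pell [lorp dax]]]] is ⟨t, t⟩, vask is t; result t.

t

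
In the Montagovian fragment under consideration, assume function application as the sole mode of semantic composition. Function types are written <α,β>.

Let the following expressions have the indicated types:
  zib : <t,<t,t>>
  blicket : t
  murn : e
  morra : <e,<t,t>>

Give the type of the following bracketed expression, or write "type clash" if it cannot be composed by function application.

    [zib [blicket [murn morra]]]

[murn morra]: <e,<t,t>> applied to e yields <t,t>.
[blicket [murn morra]]: <t,t> applied to t yields t.
[zib [blicket [murn morra]]]: <t,<t,t>> applied to t yields <t,t>.

<t,t>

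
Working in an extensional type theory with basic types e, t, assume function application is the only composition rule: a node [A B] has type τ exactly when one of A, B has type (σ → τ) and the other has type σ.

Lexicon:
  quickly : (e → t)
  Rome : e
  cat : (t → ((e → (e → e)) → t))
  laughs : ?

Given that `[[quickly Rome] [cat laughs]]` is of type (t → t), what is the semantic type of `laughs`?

((t → ((e → (e → e)) → t)) → (t → (t → t)))

At [[quickly Rome] [cat laughs]] (required: (t → t)): [quickly Rome] is t, which is not a function with range (t → t); hence [cat laughs] is the functor — type (t → (t → t)).
At [cat laughs] (required: (t → (t → t))): cat is (t → ((e → (e → e)) → t)), which is not a function with range (t → (t → t)); hence laughs is the functor — type ((t → ((e → (e → e)) → t)) → (t → (t → t))).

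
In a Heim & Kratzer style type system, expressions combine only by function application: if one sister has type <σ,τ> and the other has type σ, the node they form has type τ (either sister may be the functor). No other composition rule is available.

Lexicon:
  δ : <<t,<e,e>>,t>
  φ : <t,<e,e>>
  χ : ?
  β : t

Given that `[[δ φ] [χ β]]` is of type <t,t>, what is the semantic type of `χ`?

For [[δ φ] [χ β]] to have type <t,t> with [δ φ] of type t, [χ β] must be the function: [χ β] : <t,<t,t>>.
For [χ β] to have type <t,<t,t>> with β of type t, χ must be the function: χ : <t,<t,<t,t>>>.

<t,<t,<t,t>>>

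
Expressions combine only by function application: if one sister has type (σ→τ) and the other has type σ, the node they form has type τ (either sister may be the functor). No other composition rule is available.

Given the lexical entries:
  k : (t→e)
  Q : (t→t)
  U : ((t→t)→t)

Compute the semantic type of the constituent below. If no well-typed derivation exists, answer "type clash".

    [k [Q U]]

[Q U] — U of type ((t→t)→t) combines with Q of type (t→t): type t.
[k [Q U]] — k of type (t→e) combines with [Q U] of type t: type e.

e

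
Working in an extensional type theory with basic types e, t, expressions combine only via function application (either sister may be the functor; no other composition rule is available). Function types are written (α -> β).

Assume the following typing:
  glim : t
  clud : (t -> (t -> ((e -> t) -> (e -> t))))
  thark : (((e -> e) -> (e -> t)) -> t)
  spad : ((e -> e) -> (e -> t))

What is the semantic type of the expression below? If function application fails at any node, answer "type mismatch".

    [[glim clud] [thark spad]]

[glim clud]: functor clud : (t -> (t -> ((e -> t) -> (e -> t)))), argument glim : t; result (t -> ((e -> t) -> (e -> t))).
[thark spad]: functor thark : (((e -> e) -> (e -> t)) -> t), argument spad : ((e -> e) -> (e -> t)); result t.
[[glim clud] [thark spad]]: functor [glim clud] : (t -> ((e -> t) -> (e -> t))), argument [thark spad] : t; result ((e -> t) -> (e -> t)).

((e -> t) -> (e -> t))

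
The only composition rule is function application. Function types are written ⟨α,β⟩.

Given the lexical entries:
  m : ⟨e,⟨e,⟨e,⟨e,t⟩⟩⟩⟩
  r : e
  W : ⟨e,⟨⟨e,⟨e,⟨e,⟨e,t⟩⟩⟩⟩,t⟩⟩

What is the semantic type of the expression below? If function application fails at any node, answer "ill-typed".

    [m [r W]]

[r W]: W is ⟨e,⟨⟨e,⟨e,⟨e,⟨e,t⟩⟩⟩⟩,t⟩⟩, r is e; result ⟨⟨e,⟨e,⟨e,⟨e,t⟩⟩⟩⟩,t⟩.
[m [r W]]: [r W] is ⟨⟨e,⟨e,⟨e,⟨e,t⟩⟩⟩⟩,t⟩, m is ⟨e,⟨e,⟨e,⟨e,t⟩⟩⟩⟩; result t.

t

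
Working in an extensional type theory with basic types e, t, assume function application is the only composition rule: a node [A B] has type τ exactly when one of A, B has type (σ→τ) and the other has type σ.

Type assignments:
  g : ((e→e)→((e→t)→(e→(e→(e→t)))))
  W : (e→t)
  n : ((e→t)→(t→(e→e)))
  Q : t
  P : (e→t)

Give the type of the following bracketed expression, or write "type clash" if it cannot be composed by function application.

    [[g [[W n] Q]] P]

(e→(e→(e→t)))

[W n]: functor n : ((e→t)→(t→(e→e))), argument W : (e→t); result (t→(e→e)).
[[W n] Q]: functor [W n] : (t→(e→e)), argument Q : t; result (e→e).
[g [[W n] Q]]: functor g : ((e→e)→((e→t)→(e→(e→(e→t))))), argument [[W n] Q] : (e→e); result ((e→t)→(e→(e→(e→t)))).
[[g [[W n] Q]] P]: functor [g [[W n] Q]] : ((e→t)→(e→(e→(e→t)))), argument P : (e→t); result (e→(e→(e→t))).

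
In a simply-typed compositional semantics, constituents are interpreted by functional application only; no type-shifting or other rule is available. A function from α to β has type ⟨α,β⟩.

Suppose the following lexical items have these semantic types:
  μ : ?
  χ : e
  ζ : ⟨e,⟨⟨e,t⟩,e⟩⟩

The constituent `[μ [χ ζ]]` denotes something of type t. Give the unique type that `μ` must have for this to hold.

At [μ [χ ζ]] (required: t): [χ ζ] is ⟨⟨e,t⟩,e⟩, which is not a function with range t; hence μ is the functor — type ⟨⟨⟨e,t⟩,e⟩,t⟩.

⟨⟨⟨e,t⟩,e⟩,t⟩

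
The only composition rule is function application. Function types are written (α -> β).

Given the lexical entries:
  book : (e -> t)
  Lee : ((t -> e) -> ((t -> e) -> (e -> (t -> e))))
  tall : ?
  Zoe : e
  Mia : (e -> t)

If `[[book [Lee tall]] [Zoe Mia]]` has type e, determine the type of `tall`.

For [[book [Lee tall]] [Zoe Mia]] to have type e with [Zoe Mia] of type t, [book [Lee tall]] must be the function: [book [Lee tall]] : (t -> e).
For [book [Lee tall]] to have type (t -> e) with book of type (e -> t), [Lee tall] must be the function: [Lee tall] : ((e -> t) -> (t -> e)).
For [Lee tall] to have type ((e -> t) -> (t -> e)) with Lee of type ((t -> e) -> ((t -> e) -> (e -> (t -> e)))), tall must be the function: tall : (((t -> e) -> ((t -> e) -> (e -> (t -> e)))) -> ((e -> t) -> (t -> e))).

(((t -> e) -> ((t -> e) -> (e -> (t -> e)))) -> ((e -> t) -> (t -> e)))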